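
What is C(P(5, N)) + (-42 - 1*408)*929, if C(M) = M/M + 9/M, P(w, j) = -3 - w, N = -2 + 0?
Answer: -3344401/8 ≈ -4.1805e+5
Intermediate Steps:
N = -2
C(M) = 1 + 9/M
C(P(5, N)) + (-42 - 1*408)*929 = (9 + (-3 - 1*5))/(-3 - 1*5) + (-42 - 1*408)*929 = (9 + (-3 - 5))/(-3 - 5) + (-42 - 408)*929 = (9 - 8)/(-8) - 450*929 = -1/8*1 - 418050 = -1/8 - 418050 = -3344401/8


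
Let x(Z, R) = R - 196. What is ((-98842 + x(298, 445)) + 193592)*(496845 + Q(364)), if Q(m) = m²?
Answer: 59786765659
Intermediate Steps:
x(Z, R) = -196 + R
((-98842 + x(298, 445)) + 193592)*(496845 + Q(364)) = ((-98842 + (-196 + 445)) + 193592)*(496845 + 364²) = ((-98842 + 249) + 193592)*(496845 + 132496) = (-98593 + 193592)*629341 = 94999*629341 = 59786765659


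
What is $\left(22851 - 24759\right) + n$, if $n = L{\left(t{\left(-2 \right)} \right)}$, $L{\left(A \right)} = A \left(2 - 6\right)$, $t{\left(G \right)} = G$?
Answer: $-1900$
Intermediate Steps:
$L{\left(A \right)} = - 4 A$ ($L{\left(A \right)} = A \left(-4\right) = - 4 A$)
$n = 8$ ($n = \left(-4\right) \left(-2\right) = 8$)
$\left(22851 - 24759\right) + n = \left(22851 - 24759\right) + 8 = -1908 + 8 = -1900$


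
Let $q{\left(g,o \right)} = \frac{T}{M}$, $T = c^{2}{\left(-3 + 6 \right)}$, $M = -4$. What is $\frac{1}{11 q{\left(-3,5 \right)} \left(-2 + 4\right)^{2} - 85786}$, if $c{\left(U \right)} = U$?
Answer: $- \frac{1}{85885} \approx -1.1643 \cdot 10^{-5}$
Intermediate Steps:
$T = 9$ ($T = \left(-3 + 6\right)^{2} = 3^{2} = 9$)
$q{\left(g,o \right)} = - \frac{9}{4}$ ($q{\left(g,o \right)} = \frac{9}{-4} = 9 \left(- \frac{1}{4}\right) = - \frac{9}{4}$)
$\frac{1}{11 q{\left(-3,5 \right)} \left(-2 + 4\right)^{2} - 85786} = \frac{1}{11 \left(- \frac{9}{4}\right) \left(-2 + 4\right)^{2} - 85786} = \frac{1}{- \frac{99 \cdot 2^{2}}{4} - 85786} = \frac{1}{\left(- \frac{99}{4}\right) 4 - 85786} = \frac{1}{-99 - 85786} = \frac{1}{-85885} = - \frac{1}{85885}$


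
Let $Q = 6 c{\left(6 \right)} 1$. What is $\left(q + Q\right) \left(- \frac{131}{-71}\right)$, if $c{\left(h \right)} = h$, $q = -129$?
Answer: $- \frac{12183}{71} \approx -171.59$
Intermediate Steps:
$Q = 36$ ($Q = 6 \cdot 6 \cdot 1 = 36 \cdot 1 = 36$)
$\left(q + Q\right) \left(- \frac{131}{-71}\right) = \left(-129 + 36\right) \left(- \frac{131}{-71}\right) = - 93 \left(\left(-131\right) \left(- \frac{1}{71}\right)\right) = \left(-93\right) \frac{131}{71} = - \frac{12183}{71}$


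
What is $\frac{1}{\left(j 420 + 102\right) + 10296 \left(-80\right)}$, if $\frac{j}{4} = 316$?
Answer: $- \frac{1}{292698} \approx -3.4165 \cdot 10^{-6}$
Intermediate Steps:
$j = 1264$ ($j = 4 \cdot 316 = 1264$)
$\frac{1}{\left(j 420 + 102\right) + 10296 \left(-80\right)} = \frac{1}{\left(1264 \cdot 420 + 102\right) + 10296 \left(-80\right)} = \frac{1}{\left(530880 + 102\right) - 823680} = \frac{1}{530982 - 823680} = \frac{1}{-292698} = - \frac{1}{292698}$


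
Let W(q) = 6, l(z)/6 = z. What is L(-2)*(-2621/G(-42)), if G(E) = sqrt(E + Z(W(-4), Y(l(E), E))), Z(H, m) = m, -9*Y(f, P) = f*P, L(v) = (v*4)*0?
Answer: 0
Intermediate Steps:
l(z) = 6*z
L(v) = 0 (L(v) = (4*v)*0 = 0)
Y(f, P) = -P*f/9 (Y(f, P) = -f*P/9 = -P*f/9)
G(E) = sqrt(E - 2*E**2/3) (G(E) = sqrt(E - E*6*E/9) = sqrt(E - 2*E**2/3))
L(-2)*(-2621/G(-42)) = 0*(-2621*(-I*sqrt(14)/(14*sqrt(3 - 2*(-42))))) = 0*(-2621*(-I*sqrt(14)/(14*sqrt(3 + 84)))) = 0*(-2621*(-I*sqrt(1218)/1218)) = 0*(-(-2621)*I*sqrt(1218)/1218) = 0*(2621*I*sqrt(1218)/1218) = 0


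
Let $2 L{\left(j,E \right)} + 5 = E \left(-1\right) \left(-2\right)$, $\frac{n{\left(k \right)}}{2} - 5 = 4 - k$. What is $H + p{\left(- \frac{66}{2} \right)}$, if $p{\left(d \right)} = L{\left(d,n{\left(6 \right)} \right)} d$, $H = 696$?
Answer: $\frac{1161}{2} \approx 580.5$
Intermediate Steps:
$n{\left(k \right)} = 18 - 2 k$ ($n{\left(k \right)} = 10 + 2 \left(4 - k\right) = 10 - \left(-8 + 2 k\right) = 18 - 2 k$)
$L{\left(j,E \right)} = - \frac{5}{2} + E$ ($L{\left(j,E \right)} = - \frac{5}{2} + \frac{E \left(-1\right) \left(-2\right)}{2} = - \frac{5}{2} + \frac{- E \left(-2\right)}{2} = - \frac{5}{2} + \frac{2 E}{2} = - \frac{5}{2} + E$)
$p{\left(d \right)} = \frac{7 d}{2}$ ($p{\left(d \right)} = \left(- \frac{5}{2} + \left(18 - 12\right)\right) d = \left(- \frac{5}{2} + 6\right) d = \frac{7 d}{2}$)
$H + p{\left(- \frac{66}{2} \right)} = 696 + \frac{7 \left(- \frac{66}{2}\right)}{2} = 696 + \frac{7 \left(\left(-66\right) \frac{1}{2}\right)}{2} = 696 + \frac{7}{2} \left(-33\right) = 696 - \frac{231}{2} = \frac{1161}{2}$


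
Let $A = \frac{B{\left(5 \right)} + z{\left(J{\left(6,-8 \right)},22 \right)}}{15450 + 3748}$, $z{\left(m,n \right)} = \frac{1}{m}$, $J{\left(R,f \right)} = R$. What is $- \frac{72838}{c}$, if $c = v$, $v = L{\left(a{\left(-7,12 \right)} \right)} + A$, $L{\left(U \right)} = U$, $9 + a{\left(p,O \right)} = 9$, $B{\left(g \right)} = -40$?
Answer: $\frac{8390063544}{239} \approx 3.5105 \cdot 10^{7}$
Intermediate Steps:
$a{\left(p,O \right)} = 0$ ($a{\left(p,O \right)} = -9 + 9 = 0$)
$A = - \frac{239}{115188}$ ($A = \frac{-40 + \frac{1}{6}}{15450 + 3748} = \frac{-40 + \frac{1}{6}}{19198} = \left(- \frac{239}{6}\right) \frac{1}{19198} = - \frac{239}{115188} \approx -0.0020749$)
$v = - \frac{239}{115188}$ ($v = 0 - \frac{239}{115188} = - \frac{239}{115188} \approx -0.0020749$)
$c = - \frac{239}{115188} \approx -0.0020749$
$- \frac{72838}{c} = - \frac{72838}{- \frac{239}{115188}} = \left(-72838\right) \left(- \frac{115188}{239}\right) = \frac{8390063544}{239}$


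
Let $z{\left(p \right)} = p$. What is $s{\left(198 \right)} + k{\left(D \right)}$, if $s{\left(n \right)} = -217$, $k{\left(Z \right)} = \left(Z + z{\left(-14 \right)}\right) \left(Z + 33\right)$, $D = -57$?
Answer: $1487$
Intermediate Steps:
$k{\left(Z \right)} = \left(-14 + Z\right) \left(33 + Z\right)$ ($k{\left(Z \right)} = \left(Z - 14\right) \left(Z + 33\right) = \left(-14 + Z\right) \left(33 + Z\right)$)
$s{\left(198 \right)} + k{\left(D \right)} = -217 + \left(-462 + \left(-57\right)^{2} + 19 \left(-57\right)\right) = -217 - -1704 = -217 + 1704 = 1487$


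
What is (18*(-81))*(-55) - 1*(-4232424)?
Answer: 4312614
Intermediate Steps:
(18*(-81))*(-55) - 1*(-4232424) = -1458*(-55) + 4232424 = 80190 + 4232424 = 4312614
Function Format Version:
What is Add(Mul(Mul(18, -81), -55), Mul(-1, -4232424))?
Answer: 4312614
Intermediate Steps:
Add(Mul(Mul(18, -81), -55), Mul(-1, -4232424)) = Add(Mul(-1458, -55), 4232424) = Add(80190, 4232424) = 4312614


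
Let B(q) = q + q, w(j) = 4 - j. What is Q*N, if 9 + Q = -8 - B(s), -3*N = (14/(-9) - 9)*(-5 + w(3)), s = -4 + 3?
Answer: 1900/9 ≈ 211.11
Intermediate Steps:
s = -1
B(q) = 2*q
N = -380/27 (N = -(14/(-9) - 9)*(-5 + (4 - 1*3))/3 = -(14*(-⅑) - 9)*(-5 + (4 - 3))/3 = -(-14/9 - 9)*(-5 + 1)/3 = -(-95)*(-4)/27 = -⅓*380/9 = -380/27 ≈ -14.074)
Q = -15 (Q = -9 + (-8 - 2*(-1)) = -9 + (-8 - 1*(-2)) = -9 + (-8 + 2) = -9 - 6 = -15)
Q*N = -15*(-380/27) = 1900/9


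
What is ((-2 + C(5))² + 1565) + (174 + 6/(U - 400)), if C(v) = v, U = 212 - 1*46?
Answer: 68171/39 ≈ 1748.0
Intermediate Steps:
U = 166 (U = 212 - 46 = 166)
((-2 + C(5))² + 1565) + (174 + 6/(U - 400)) = ((-2 + 5)² + 1565) + (174 + 6/(166 - 400)) = (3² + 1565) + (174 + 6/(-234)) = (9 + 1565) + (174 - 1/234*6) = 1574 + (174 - 1/39) = 1574 + 6785/39 = 68171/39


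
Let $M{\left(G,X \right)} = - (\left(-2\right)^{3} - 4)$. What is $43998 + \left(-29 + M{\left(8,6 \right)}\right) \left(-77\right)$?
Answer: $45307$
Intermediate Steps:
$M{\left(G,X \right)} = 12$ ($M{\left(G,X \right)} = - (-8 - 4) = \left(-1\right) \left(-12\right) = 12$)
$43998 + \left(-29 + M{\left(8,6 \right)}\right) \left(-77\right) = 43998 + \left(-29 + 12\right) \left(-77\right) = 43998 - -1309 = 43998 + 1309 = 45307$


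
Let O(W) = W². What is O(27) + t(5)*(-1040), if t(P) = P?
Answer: -4471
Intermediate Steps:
O(27) + t(5)*(-1040) = 27² + 5*(-1040) = 729 - 5200 = -4471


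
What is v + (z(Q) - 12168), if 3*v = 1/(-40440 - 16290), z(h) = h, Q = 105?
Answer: -2053001971/170190 ≈ -12063.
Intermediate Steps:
v = -1/170190 (v = 1/(3*(-40440 - 16290)) = (1/3)/(-56730) = (1/3)*(-1/56730) = -1/170190 ≈ -5.8758e-6)
v + (z(Q) - 12168) = -1/170190 + (105 - 12168) = -1/170190 - 12063 = -2053001971/170190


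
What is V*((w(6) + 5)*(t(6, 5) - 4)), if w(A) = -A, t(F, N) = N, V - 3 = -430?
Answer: 427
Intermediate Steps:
V = -427 (V = 3 - 430 = -427)
V*((w(6) + 5)*(t(6, 5) - 4)) = -427*(-1*6 + 5)*(5 - 4) = -427*(-6 + 5) = -(-427) = -427*(-1) = 427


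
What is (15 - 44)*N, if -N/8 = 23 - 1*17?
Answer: 1392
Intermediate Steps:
N = -48 (N = -8*(23 - 1*17) = -8*(23 - 17) = -8*6 = -48)
(15 - 44)*N = (15 - 44)*(-48) = -29*(-48) = 1392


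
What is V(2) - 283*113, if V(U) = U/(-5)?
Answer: -159897/5 ≈ -31979.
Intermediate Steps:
V(U) = -U/5 (V(U) = U*(-⅕) = -U/5)
V(2) - 283*113 = -⅕*2 - 283*113 = -⅖ - 31979 = -159897/5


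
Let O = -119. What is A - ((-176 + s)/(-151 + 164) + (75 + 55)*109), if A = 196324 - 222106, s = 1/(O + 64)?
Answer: -28555999/715 ≈ -39938.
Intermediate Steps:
s = -1/55 (s = 1/(-119 + 64) = 1/(-55) = -1/55 ≈ -0.018182)
A = -25782
A - ((-176 + s)/(-151 + 164) + (75 + 55)*109) = -25782 - ((-176 - 1/55)/(-151 + 164) + (75 + 55)*109) = -25782 - (-9681/55/13 + 130*109) = -25782 - (-9681/55*1/13 + 14170) = -25782 - (-9681/715 + 14170) = -25782 - 1*10121869/715 = -25782 - 10121869/715 = -28555999/715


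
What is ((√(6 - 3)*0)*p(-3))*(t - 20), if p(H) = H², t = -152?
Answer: 0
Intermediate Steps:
((√(6 - 3)*0)*p(-3))*(t - 20) = ((√(6 - 3)*0)*(-3)²)*(-152 - 20) = ((√3*0)*9)*(-172) = (0*9)*(-172) = 0*(-172) = 0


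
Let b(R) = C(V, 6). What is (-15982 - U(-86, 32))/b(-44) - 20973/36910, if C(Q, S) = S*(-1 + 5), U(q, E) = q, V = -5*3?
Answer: -73403089/110730 ≈ -662.90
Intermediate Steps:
V = -15
C(Q, S) = 4*S (C(Q, S) = S*4 = 4*S)
b(R) = 24 (b(R) = 4*6 = 24)
(-15982 - U(-86, 32))/b(-44) - 20973/36910 = (-15982 - 1*(-86))/24 - 20973/36910 = (-15982 + 86)*(1/24) - 20973*1/36910 = -15896*1/24 - 20973/36910 = -1987/3 - 20973/36910 = -73403089/110730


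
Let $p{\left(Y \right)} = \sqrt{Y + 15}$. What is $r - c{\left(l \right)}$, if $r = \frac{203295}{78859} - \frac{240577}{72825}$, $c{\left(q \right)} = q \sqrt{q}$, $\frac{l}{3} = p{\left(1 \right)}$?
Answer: $- \frac{4166703268}{5742906675} - 24 \sqrt{3} \approx -42.295$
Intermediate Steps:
$p{\left(Y \right)} = \sqrt{15 + Y}$
$l = 12$ ($l = 3 \sqrt{15 + 1} = 3 \sqrt{16} = 3 \cdot 4 = 12$)
$c{\left(q \right)} = q^{\frac{3}{2}}$
$r = - \frac{4166703268}{5742906675}$ ($r = 203295 \cdot \frac{1}{78859} - \frac{240577}{72825} = \frac{203295}{78859} - \frac{240577}{72825} = - \frac{4166703268}{5742906675} \approx -0.72554$)
$r - c{\left(l \right)} = - \frac{4166703268}{5742906675} - 12^{\frac{3}{2}} = - \frac{4166703268}{5742906675} - 24 \sqrt{3}$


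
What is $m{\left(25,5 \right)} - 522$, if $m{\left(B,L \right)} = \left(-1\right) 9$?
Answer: $-531$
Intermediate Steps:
$m{\left(B,L \right)} = -9$
$m{\left(25,5 \right)} - 522 = -9 - 522 = -531$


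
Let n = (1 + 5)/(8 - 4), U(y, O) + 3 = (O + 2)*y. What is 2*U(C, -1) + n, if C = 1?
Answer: -5/2 ≈ -2.5000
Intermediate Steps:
U(y, O) = -3 + y*(2 + O) (U(y, O) = -3 + (O + 2)*y = -3 + (2 + O)*y = -3 + y*(2 + O))
n = 3/2 (n = 6/4 = 6*(1/4) = 3/2 ≈ 1.5000)
2*U(C, -1) + n = 2*(-3 + 2*1 - 1*1) + 3/2 = 2*(-3 + 2 - 1) + 3/2 = 2*(-2) + 3/2 = -4 + 3/2 = -5/2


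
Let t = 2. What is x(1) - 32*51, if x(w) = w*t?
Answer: -1630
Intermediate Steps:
x(w) = 2*w (x(w) = w*2 = 2*w)
x(1) - 32*51 = 2*1 - 32*51 = 2 - 1632 = -1630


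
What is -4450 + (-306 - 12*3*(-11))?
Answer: -4360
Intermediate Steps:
-4450 + (-306 - 12*3*(-11)) = -4450 + (-306 - 36*(-11)) = -4450 + (-306 + 396) = -4450 + 90 = -4360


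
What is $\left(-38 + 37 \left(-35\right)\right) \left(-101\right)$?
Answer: $134633$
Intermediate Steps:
$\left(-38 + 37 \left(-35\right)\right) \left(-101\right) = \left(-38 - 1295\right) \left(-101\right) = \left(-1333\right) \left(-101\right) = 134633$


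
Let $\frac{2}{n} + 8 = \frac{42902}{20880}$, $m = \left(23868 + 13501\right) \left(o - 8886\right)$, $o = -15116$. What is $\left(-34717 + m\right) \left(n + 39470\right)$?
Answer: $- \frac{2197424137539110250}{62069} \approx -3.5403 \cdot 10^{13}$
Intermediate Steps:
$m = -896930738$ ($m = \left(23868 + 13501\right) \left(-15116 - 8886\right) = 37369 \left(-24002\right) = -896930738$)
$n = - \frac{20880}{62069}$ ($n = \frac{2}{-8 + \frac{42902}{20880}} = \frac{2}{-8 + 42902 \cdot \frac{1}{20880}} = \frac{2}{-8 + \frac{21451}{10440}} = \frac{2}{- \frac{62069}{10440}} = 2 \left(- \frac{10440}{62069}\right) = - \frac{20880}{62069} \approx -0.3364$)
$\left(-34717 + m\right) \left(n + 39470\right) = \left(-34717 - 896930738\right) \left(- \frac{20880}{62069} + 39470\right) = \left(-896965455\right) \frac{2449842550}{62069} = - \frac{2197424137539110250}{62069}$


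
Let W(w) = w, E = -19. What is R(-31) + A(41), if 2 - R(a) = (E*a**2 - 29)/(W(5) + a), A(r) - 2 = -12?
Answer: -9248/13 ≈ -711.38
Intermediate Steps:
A(r) = -10 (A(r) = 2 - 12 = -10)
R(a) = 2 - (-29 - 19*a**2)/(5 + a) (R(a) = 2 - (-19*a**2 - 29)/(5 + a) = 2 - (-29 - 19*a**2)/(5 + a))
R(-31) + A(41) = (39 + 2*(-31) + 19*(-31)**2)/(5 - 31) - 10 = (39 - 62 + 19*961)/(-26) - 10 = -(39 - 62 + 18259)/26 - 10 = -1/26*18236 - 10 = -9118/13 - 10 = -9248/13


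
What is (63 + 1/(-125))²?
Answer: 61999876/15625 ≈ 3968.0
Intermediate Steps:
(63 + 1/(-125))² = (63 - 1/125)² = (7874/125)² = 61999876/15625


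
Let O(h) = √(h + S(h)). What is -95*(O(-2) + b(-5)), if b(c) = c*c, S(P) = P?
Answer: -2375 - 190*I ≈ -2375.0 - 190.0*I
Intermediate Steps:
b(c) = c²
O(h) = √2*√h (O(h) = √(h + h) = √(2*h) = √2*√h)
-95*(O(-2) + b(-5)) = -95*(√2*√(-2) + (-5)²) = -95*(√2*(I*√2) + 25) = -95*(2*I + 25) = -95*(25 + 2*I) = -2375 - 190*I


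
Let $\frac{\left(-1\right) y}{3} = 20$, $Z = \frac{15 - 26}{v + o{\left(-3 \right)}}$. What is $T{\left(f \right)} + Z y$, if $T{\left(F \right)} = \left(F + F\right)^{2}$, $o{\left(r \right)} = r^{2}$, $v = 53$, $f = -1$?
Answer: $\frac{454}{31} \approx 14.645$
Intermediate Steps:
$T{\left(F \right)} = 4 F^{2}$ ($T{\left(F \right)} = \left(2 F\right)^{2} = 4 F^{2}$)
$Z = - \frac{11}{62}$ ($Z = \frac{15 - 26}{53 + \left(-3\right)^{2}} = - \frac{11}{53 + 9} = - \frac{11}{62} \approx -0.17742$)
$y = -60$ ($y = \left(-3\right) 20 = -60$)
$T{\left(f \right)} + Z y = 4 \left(-1\right)^{2} - - \frac{330}{31} = 4 \cdot 1 + \frac{330}{31} = 4 + \frac{330}{31} = \frac{454}{31}$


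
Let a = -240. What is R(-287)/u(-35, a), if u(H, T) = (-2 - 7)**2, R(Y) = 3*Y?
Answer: -287/27 ≈ -10.630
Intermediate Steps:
u(H, T) = 81 (u(H, T) = (-9)**2 = 81)
R(-287)/u(-35, a) = (3*(-287))/81 = -861*1/81 = -287/27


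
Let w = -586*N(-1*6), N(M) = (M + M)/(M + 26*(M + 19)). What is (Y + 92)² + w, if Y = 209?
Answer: 7521641/83 ≈ 90622.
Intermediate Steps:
N(M) = 2*M/(494 + 27*M) (N(M) = (2*M)/(M + 26*(19 + M)) = (2*M)/(M + (494 + 26*M)) = (2*M)/(494 + 27*M) = 2*M/(494 + 27*M))
w = 1758/83 (w = -1172*(-1*6)/(494 + 27*(-1*6)) = -1172*(-6)/(494 + 27*(-6)) = -1172*(-6)/(494 - 162) = -1172*(-6)/332 = -586*(-3/83) = 1758/83 ≈ 21.181)
(Y + 92)² + w = (209 + 92)² + 1758/83 = 301² + 1758/83 = 90601 + 1758/83 = 7521641/83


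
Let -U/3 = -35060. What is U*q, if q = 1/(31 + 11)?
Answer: 17530/7 ≈ 2504.3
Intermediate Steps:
U = 105180 (U = -3*(-35060) = 105180)
q = 1/42 ≈ 0.023810
U*q = 105180*(1/42) = 17530/7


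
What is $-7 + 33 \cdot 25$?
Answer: $818$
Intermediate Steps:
$-7 + 33 \cdot 25 = -7 + 825 = 818$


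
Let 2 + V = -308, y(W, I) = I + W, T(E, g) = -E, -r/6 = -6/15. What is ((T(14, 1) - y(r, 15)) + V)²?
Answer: 2913849/25 ≈ 1.1655e+5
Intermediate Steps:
r = 12/5 (r = -(-36)/15 = -6*(-⅖) = 12/5 ≈ 2.4000)
V = -310 (V = -2 - 308 = -310)
((T(14, 1) - y(r, 15)) + V)² = ((-1*14 - (15 + 12/5)) - 310)² = ((-14 - 1*87/5) - 310)² = ((-14 - 87/5) - 310)² = (-157/5 - 310)² = (-1707/5)² = 2913849/25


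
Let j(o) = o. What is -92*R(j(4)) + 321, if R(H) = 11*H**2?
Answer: -15871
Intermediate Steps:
-92*R(j(4)) + 321 = -1012*4**2 + 321 = -1012*16 + 321 = -92*176 + 321 = -16192 + 321 = -15871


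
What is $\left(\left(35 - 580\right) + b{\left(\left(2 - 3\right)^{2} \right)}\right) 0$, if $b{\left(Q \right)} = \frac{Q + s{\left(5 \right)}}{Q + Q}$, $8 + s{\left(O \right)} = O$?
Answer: $0$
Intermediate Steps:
$s{\left(O \right)} = -8 + O$
$b{\left(Q \right)} = \frac{-3 + Q}{2 Q}$ ($b{\left(Q \right)} = \frac{Q + \left(-8 + 5\right)}{Q + Q} = \frac{Q - 3}{2 Q} = \left(-3 + Q\right) \frac{1}{2 Q} = \frac{-3 + Q}{2 Q}$)
$\left(\left(35 - 580\right) + b{\left(\left(2 - 3\right)^{2} \right)}\right) 0 = \left(\left(35 - 580\right) + \frac{-3 + \left(2 - 3\right)^{2}}{2 \left(2 - 3\right)^{2}}\right) 0 = \left(-545 + \frac{-3 + \left(-1\right)^{2}}{2 \left(-1\right)^{2}}\right) 0 = \left(-545 + \frac{-3 + 1}{2 \cdot 1}\right) 0 = \left(-545 + \frac{1}{2} \cdot 1 \left(-2\right)\right) 0 = \left(-545 - 1\right) 0 = \left(-546\right) 0 = 0$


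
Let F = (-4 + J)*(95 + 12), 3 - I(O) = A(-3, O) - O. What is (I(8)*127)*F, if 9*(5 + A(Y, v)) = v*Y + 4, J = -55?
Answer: -131487164/9 ≈ -1.4610e+7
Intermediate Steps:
A(Y, v) = -41/9 + Y*v/9 (A(Y, v) = -5 + (v*Y + 4)/9 = -5 + (Y*v + 4)/9 = -5 + (4 + Y*v)/9 = -5 + (4/9 + Y*v/9) = -41/9 + Y*v/9)
I(O) = 68/9 + 4*O/3 (I(O) = 3 - ((-41/9 + (⅑)*(-3)*O) - O) = 3 - ((-41/9 - O/3) - O) = 3 - (-41/9 - 4*O/3) = 3 + (41/9 + 4*O/3) = 68/9 + 4*O/3)
F = -6313 (F = (-4 - 55)*(95 + 12) = -59*107 = -6313)
(I(8)*127)*F = ((68/9 + (4/3)*8)*127)*(-6313) = ((68/9 + 32/3)*127)*(-6313) = ((164/9)*127)*(-6313) = (20828/9)*(-6313) = -131487164/9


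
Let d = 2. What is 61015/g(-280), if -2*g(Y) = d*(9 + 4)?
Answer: -61015/13 ≈ -4693.5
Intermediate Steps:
g(Y) = -13 (g(Y) = -(9 + 4) = -13)
61015/g(-280) = 61015/(-13) = 61015*(-1/13) = -61015/13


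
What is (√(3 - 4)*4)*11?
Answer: 44*I ≈ 44.0*I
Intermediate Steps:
(√(3 - 4)*4)*11 = (√(-1)*4)*11 = (I*4)*11 = (4*I)*11 = 44*I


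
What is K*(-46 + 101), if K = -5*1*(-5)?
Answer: 1375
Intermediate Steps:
K = 25 (K = -5*(-5) = 25)
K*(-46 + 101) = 25*(-46 + 101) = 25*55 = 1375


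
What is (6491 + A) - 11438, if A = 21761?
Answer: 16814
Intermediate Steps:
(6491 + A) - 11438 = (6491 + 21761) - 11438 = 28252 - 11438 = 16814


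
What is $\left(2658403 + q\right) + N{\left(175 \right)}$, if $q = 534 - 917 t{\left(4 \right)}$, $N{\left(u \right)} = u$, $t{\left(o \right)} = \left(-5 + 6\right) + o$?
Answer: $2654527$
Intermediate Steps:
$t{\left(o \right)} = 1 + o$
$q = -4051$ ($q = 534 - 917 \left(1 + 4\right) = 534 - 4585 = -4051$)
$\left(2658403 + q\right) + N{\left(175 \right)} = \left(2658403 - 4051\right) + 175 = 2654352 + 175 = 2654527$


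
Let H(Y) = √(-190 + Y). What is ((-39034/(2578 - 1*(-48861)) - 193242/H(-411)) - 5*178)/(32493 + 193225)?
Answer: -22909872/5805354101 + 96621*I*√601/67828259 ≈ -0.0039463 + 0.034922*I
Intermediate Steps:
((-39034/(2578 - 1*(-48861)) - 193242/H(-411)) - 5*178)/(32493 + 193225) = ((-39034/(2578 - 1*(-48861)) - 193242/√(-190 - 411)) - 5*178)/(32493 + 193225) = ((-39034/(2578 + 48861) - 193242*(-I*√601/601)) - 890)/225718 = ((-39034/51439 - 193242*(-I*√601/601)) - 890)*(1/225718) = ((-39034*1/51439 - (-193242)*I*√601/601) - 890)*(1/225718) = ((-39034/51439 + 193242*I*√601/601) - 890)*(1/225718) = (-45819744/51439 + 193242*I*√601/601)*(1/225718) = -22909872/5805354101 + 96621*I*√601/67828259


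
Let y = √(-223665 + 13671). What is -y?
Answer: -I*√209994 ≈ -458.25*I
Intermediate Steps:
y = I*√209994 (y = √(-209994) = I*√209994 ≈ 458.25*I)
-y = -I*√209994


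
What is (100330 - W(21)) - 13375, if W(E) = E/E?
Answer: 86954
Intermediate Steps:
W(E) = 1
(100330 - W(21)) - 13375 = (100330 - 1*1) - 13375 = (100330 - 1) - 13375 = 100329 - 13375 = 86954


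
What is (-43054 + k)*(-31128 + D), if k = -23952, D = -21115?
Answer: 3500594458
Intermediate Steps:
(-43054 + k)*(-31128 + D) = (-43054 - 23952)*(-31128 - 21115) = -67006*(-52243) = 3500594458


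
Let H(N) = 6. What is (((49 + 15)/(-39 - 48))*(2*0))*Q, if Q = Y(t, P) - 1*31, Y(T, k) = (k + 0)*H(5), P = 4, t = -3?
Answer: 0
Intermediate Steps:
Y(T, k) = 6*k (Y(T, k) = (k + 0)*6 = k*6 = 6*k)
Q = -7 (Q = 6*4 - 1*31 = 24 - 31 = -7)
(((49 + 15)/(-39 - 48))*(2*0))*Q = (((49 + 15)/(-39 - 48))*(2*0))*(-7) = ((64/(-87))*0)*(-7) = ((64*(-1/87))*0)*(-7) = -64/87*0*(-7) = 0*(-7) = 0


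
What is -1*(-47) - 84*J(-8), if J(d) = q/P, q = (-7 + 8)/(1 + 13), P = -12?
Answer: 95/2 ≈ 47.500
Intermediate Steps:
q = 1/14 ≈ 0.071429
J(d) = -1/168 (J(d) = (1/14)/(-12) = (1/14)*(-1/12) = -1/168)
-1*(-47) - 84*J(-8) = -1*(-47) - 84*(-1/168) = 47 + ½ = 95/2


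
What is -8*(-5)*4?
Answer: 160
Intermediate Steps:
-8*(-5)*4 = 40*4 = 160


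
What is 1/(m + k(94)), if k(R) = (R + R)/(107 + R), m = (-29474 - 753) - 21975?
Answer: -201/10492414 ≈ -1.9157e-5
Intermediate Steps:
m = -52202 (m = -30227 - 21975 = -52202)
k(R) = 2*R/(107 + R) (k(R) = (2*R)/(107 + R) = 2*R/(107 + R))
1/(m + k(94)) = 1/(-52202 + 2*94/(107 + 94)) = 1/(-52202 + 2*94/201) = 1/(-52202 + 2*94*(1/201)) = 1/(-52202 + 188/201) = 1/(-10492414/201) = -201/10492414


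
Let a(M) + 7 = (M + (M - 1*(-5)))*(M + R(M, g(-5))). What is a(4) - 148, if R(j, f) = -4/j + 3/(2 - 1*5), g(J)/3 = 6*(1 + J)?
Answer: -129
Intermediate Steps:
g(J) = 18 + 18*J (g(J) = 3*(6*(1 + J)) = 3*(6 + 6*J) = 18 + 18*J)
R(j, f) = -1 - 4/j (R(j, f) = -4/j + 3/(2 - 5) = -4/j + 3/(-3) = -4/j + 3*(-⅓) = -4/j - 1 = -1 - 4/j)
a(M) = -7 + (5 + 2*M)*(M + (-4 - M)/M) (a(M) = -7 + (M + (M - 1*(-5)))*(M + (-4 - M)/M) = -7 + (M + (M + 5))*(M + (-4 - M)/M) = -7 + (M + (5 + M))*(M + (-4 - M)/M) = -7 + (5 + 2*M)*(M + (-4 - M)/M))
a(4) - 148 = (-20 - 20/4 + 2*4² + 3*4) - 148 = (-20 - 20*¼ + 2*16 + 12) - 148 = (-20 - 5 + 32 + 12) - 148 = 19 - 148 = -129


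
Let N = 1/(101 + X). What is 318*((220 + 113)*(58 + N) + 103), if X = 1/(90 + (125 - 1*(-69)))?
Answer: 177148647006/28685 ≈ 6.1757e+6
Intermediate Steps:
X = 1/284 (X = 1/(90 + (125 + 69)) = 1/(90 + 194) = 1/284 ≈ 0.0035211)
N = 284/28685 (N = 1/(101 + 1/284) = 1/(28685/284) = 284/28685 ≈ 0.0099006)
318*((220 + 113)*(58 + N) + 103) = 318*((220 + 113)*(58 + 284/28685) + 103) = 318*(333*(1664014/28685) + 103) = 318*(554116662/28685 + 103) = 318*(557071217/28685) = 177148647006/28685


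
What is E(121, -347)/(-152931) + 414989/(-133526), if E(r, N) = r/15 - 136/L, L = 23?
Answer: -21895414761673/7044991323570 ≈ -3.1079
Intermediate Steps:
E(r, N) = -136/23 + r/15 (E(r, N) = r/15 - 136/23 = -136/23 + r/15)
E(121, -347)/(-152931) + 414989/(-133526) = (-136/23 + (1/15)*121)/(-152931) + 414989/(-133526) = (-136/23 + 121/15)*(-1/152931) + 414989*(-1/133526) = (743/345)*(-1/152931) - 414989/133526 = -743/52761195 - 414989/133526 = -21895414761673/7044991323570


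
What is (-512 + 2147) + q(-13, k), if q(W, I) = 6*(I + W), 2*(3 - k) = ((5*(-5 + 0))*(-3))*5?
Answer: 450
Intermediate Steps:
k = -369/2 (k = 3 - (5*(-5 + 0))*(-3)*5/2 = 3 - (5*(-5))*(-3)*5/2 = 3 - (-25*(-3))*5/2 = 3 - 75*5/2 = 3 - 1/2*375 = 3 - 375/2 = -369/2 ≈ -184.50)
q(W, I) = 6*I + 6*W
(-512 + 2147) + q(-13, k) = (-512 + 2147) + (6*(-369/2) + 6*(-13)) = 1635 + (-1107 - 78) = 1635 - 1185 = 450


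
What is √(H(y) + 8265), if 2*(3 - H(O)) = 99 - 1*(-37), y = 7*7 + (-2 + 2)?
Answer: 10*√82 ≈ 90.554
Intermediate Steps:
y = 49 (y = 49 + 0 = 49)
H(O) = -65 (H(O) = 3 - (99 - 1*(-37))/2 = 3 - (99 + 37)/2 = 3 - ½*136 = 3 - 68 = -65)
√(H(y) + 8265) = √(-65 + 8265) = √8200 = 10*√82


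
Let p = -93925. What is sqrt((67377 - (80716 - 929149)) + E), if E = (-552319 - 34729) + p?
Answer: 3*sqrt(26093) ≈ 484.60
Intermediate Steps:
E = -680973 (E = (-552319 - 34729) - 93925 = -587048 - 93925 = -680973)
sqrt((67377 - (80716 - 929149)) + E) = sqrt((67377 - (80716 - 929149)) - 680973) = sqrt((67377 - 1*(-848433)) - 680973) = sqrt((67377 + 848433) - 680973) = sqrt(915810 - 680973) = sqrt(234837) = 3*sqrt(26093)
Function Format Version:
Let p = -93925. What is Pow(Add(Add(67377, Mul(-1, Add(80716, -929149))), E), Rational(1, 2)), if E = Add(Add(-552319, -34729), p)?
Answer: Mul(3, Pow(26093, Rational(1, 2))) ≈ 484.60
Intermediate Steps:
E = -680973 (E = Add(Add(-552319, -34729), -93925) = Add(-587048, -93925) = -680973)
Pow(Add(Add(67377, Mul(-1, Add(80716, -929149))), E), Rational(1, 2)) = Pow(Add(Add(67377, Mul(-1, Add(80716, -929149))), -680973), Rational(1, 2)) = Pow(Add(Add(67377, Mul(-1, -848433)), -680973), Rational(1, 2)) = Pow(Add(Add(67377, 848433), -680973), Rational(1, 2)) = Pow(Add(915810, -680973), Rational(1, 2)) = Pow(234837, Rational(1, 2)) = Mul(3, Pow(26093, Rational(1, 2)))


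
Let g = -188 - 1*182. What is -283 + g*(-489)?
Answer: 180647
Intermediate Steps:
g = -370 (g = -188 - 182 = -370)
-283 + g*(-489) = -283 - 370*(-489) = -283 + 180930 = 180647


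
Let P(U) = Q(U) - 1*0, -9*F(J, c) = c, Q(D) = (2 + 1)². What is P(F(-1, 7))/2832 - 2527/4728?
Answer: -296413/557904 ≈ -0.53130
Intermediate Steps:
Q(D) = 9 (Q(D) = 3² = 9)
F(J, c) = -c/9
P(U) = 9 (P(U) = 9 - 1*0 = 9 + 0 = 9)
P(F(-1, 7))/2832 - 2527/4728 = 9/2832 - 2527/4728 = 9*(1/2832) - 2527*1/4728 = 3/944 - 2527/4728 = -296413/557904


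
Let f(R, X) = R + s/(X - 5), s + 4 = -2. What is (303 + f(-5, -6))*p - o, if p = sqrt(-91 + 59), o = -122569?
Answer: 122569 + 13136*I*sqrt(2)/11 ≈ 1.2257e+5 + 1688.8*I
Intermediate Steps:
s = -6 (s = -4 - 2 = -6)
f(R, X) = R - 6/(-5 + X) (f(R, X) = R - 6/(X - 5) = R - 6/(-5 + X))
p = 4*I*sqrt(2) (p = sqrt(-32) = 4*I*sqrt(2) ≈ 5.6569*I)
(303 + f(-5, -6))*p - o = (303 + (-6 - 5*(-5) - 5*(-6))/(-5 - 6))*(4*I*sqrt(2)) - 1*(-122569) = (303 + (-6 + 25 + 30)/(-11))*(4*I*sqrt(2)) + 122569 = (303 - 1/11*49)*(4*I*sqrt(2)) + 122569 = (303 - 49/11)*(4*I*sqrt(2)) + 122569 = 3284*(4*I*sqrt(2))/11 + 122569 = 13136*I*sqrt(2)/11 + 122569 = 122569 + 13136*I*sqrt(2)/11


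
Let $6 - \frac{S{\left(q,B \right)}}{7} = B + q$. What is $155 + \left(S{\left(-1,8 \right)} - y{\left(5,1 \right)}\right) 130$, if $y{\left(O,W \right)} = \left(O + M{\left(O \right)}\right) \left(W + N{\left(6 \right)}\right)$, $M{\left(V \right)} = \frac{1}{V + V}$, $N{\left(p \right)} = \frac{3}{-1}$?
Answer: $571$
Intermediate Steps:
$N{\left(p \right)} = -3$ ($N{\left(p \right)} = 3 \left(-1\right) = -3$)
$M{\left(V \right)} = \frac{1}{2 V}$
$S{\left(q,B \right)} = 42 - 7 B - 7 q$ ($S{\left(q,B \right)} = 42 - 7 \left(B + q\right) = 42 - \left(7 B + 7 q\right) = 42 - 7 B - 7 q$)
$y{\left(O,W \right)} = \left(-3 + W\right) \left(O + \frac{1}{2 O}\right)$ ($y{\left(O,W \right)} = \left(O + \frac{1}{2 O}\right) \left(W - 3\right) = \left(O + \frac{1}{2 O}\right) \left(-3 + W\right) = \left(-3 + W\right) \left(O + \frac{1}{2 O}\right)$)
$155 + \left(S{\left(-1,8 \right)} - y{\left(5,1 \right)}\right) 130 = 155 + \left(\left(42 - 56 - -7\right) - \frac{-3 + 1 + 2 \cdot 5^{2} \left(-3 + 1\right)}{2 \cdot 5}\right) 130 = 155 + \left(\left(42 - 56 + 7\right) - \frac{1}{2} \cdot \frac{1}{5} \left(-3 + 1 + 2 \cdot 25 \left(-2\right)\right)\right) 130 = 155 + \left(-7 - \frac{1}{2} \cdot \frac{1}{5} \left(-3 + 1 - 100\right)\right) 130 = 155 + \left(-7 - \frac{1}{2} \cdot \frac{1}{5} \left(-102\right)\right) 130 = 155 + \left(-7 - - \frac{51}{5}\right) 130 = 155 + \left(-7 + \frac{51}{5}\right) 130 = 155 + \frac{16}{5} \cdot 130 = 155 + 416 = 571$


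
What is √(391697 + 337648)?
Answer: √729345 ≈ 854.02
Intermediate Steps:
√(391697 + 337648) = √729345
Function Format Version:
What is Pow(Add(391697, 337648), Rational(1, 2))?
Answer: Pow(729345, Rational(1, 2)) ≈ 854.02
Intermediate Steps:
Pow(Add(391697, 337648), Rational(1, 2)) = Pow(729345, Rational(1, 2))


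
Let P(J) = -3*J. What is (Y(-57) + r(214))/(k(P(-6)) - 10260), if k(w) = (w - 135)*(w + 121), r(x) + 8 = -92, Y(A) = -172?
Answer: 272/26523 ≈ 0.010255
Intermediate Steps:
r(x) = -100 (r(x) = -8 - 92 = -100)
k(w) = (-135 + w)*(121 + w)
(Y(-57) + r(214))/(k(P(-6)) - 10260) = (-172 - 100)/((-16335 + (-3*(-6))² - (-42)*(-6)) - 10260) = -272/((-16335 + 18² - 14*18) - 10260) = -272/((-16335 + 324 - 252) - 10260) = -272/(-16263 - 10260) = -272/(-26523) = -272*(-1/26523) = 272/26523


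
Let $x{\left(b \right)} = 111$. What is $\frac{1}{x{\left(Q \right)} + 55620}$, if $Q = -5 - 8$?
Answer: $\frac{1}{55731} \approx 1.7943 \cdot 10^{-5}$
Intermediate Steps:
$Q = -13$ ($Q = -5 - 8 = -13$)
$\frac{1}{x{\left(Q \right)} + 55620} = \frac{1}{111 + 55620} = \frac{1}{55731}$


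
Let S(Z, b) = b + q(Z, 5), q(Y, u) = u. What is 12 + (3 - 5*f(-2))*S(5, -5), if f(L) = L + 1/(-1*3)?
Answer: 12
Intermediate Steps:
S(Z, b) = 5 + b (S(Z, b) = b + 5 = 5 + b)
f(L) = -⅓ + L (f(L) = L + 1/(-3) = L - ⅓ = -⅓ + L)
12 + (3 - 5*f(-2))*S(5, -5) = 12 + (3 - 5*(-⅓ - 2))*(5 - 5) = 12 + (3 - 5*(-7/3))*0 = 12 + (3 + 35/3)*0 = 12 + (44/3)*0 = 12 + 0 = 12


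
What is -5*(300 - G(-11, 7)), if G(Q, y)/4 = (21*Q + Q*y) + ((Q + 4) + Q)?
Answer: -8020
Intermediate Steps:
G(Q, y) = 16 + 92*Q + 4*Q*y (G(Q, y) = 4*((21*Q + Q*y) + ((Q + 4) + Q)) = 4*((21*Q + Q*y) + ((4 + Q) + Q)) = 4*((21*Q + Q*y) + (4 + 2*Q)) = 4*(4 + 23*Q + Q*y) = 16 + 92*Q + 4*Q*y)
-5*(300 - G(-11, 7)) = -5*(300 - (16 + 92*(-11) + 4*(-11)*7)) = -5*(300 - (16 - 1012 - 308)) = -5*(300 - 1*(-1304)) = -5*(300 + 1304) = -5*1604 = -8020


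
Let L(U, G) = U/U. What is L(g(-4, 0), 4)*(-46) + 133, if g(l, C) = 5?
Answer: 87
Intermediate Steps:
L(U, G) = 1
L(g(-4, 0), 4)*(-46) + 133 = 1*(-46) + 133 = -46 + 133 = 87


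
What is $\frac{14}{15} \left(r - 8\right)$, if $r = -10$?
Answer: $- \frac{84}{5} \approx -16.8$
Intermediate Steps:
$\frac{14}{15} \left(r - 8\right) = \frac{14}{15} \left(-10 - 8\right) = 14 \cdot \frac{1}{15} \left(-18\right) = \frac{14}{15} \left(-18\right) = - \frac{84}{5}$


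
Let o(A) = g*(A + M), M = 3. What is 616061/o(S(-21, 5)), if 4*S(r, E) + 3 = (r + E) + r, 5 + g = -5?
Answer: 616061/70 ≈ 8800.9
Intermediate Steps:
g = -10 (g = -5 - 5 = -10)
S(r, E) = -¾ + r/2 + E/4 (S(r, E) = -¾ + ((r + E) + r)/4 = -¾ + ((E + r) + r)/4 = -¾ + (E + 2*r)/4 = -¾ + (r/2 + E/4) = -¾ + r/2 + E/4)
o(A) = -30 - 10*A (o(A) = -10*(A + 3) = -10*(3 + A) = -30 - 10*A)
616061/o(S(-21, 5)) = 616061/(-30 - 10*(-¾ + (½)*(-21) + (¼)*5)) = 616061/(-30 - 10*(-¾ - 21/2 + 5/4)) = 616061/(-30 - 10*(-10)) = 616061/(-30 + 100) = 616061/70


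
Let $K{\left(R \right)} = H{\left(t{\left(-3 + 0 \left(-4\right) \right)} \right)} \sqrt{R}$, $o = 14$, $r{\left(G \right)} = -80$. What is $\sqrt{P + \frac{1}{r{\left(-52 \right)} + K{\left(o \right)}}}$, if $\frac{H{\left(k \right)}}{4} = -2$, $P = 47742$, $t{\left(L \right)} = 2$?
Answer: $\frac{\sqrt{7638718 + 763872 \sqrt{14}}}{4 \sqrt{10 + \sqrt{14}}} \approx 218.5$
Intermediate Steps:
$H{\left(k \right)} = -8$ ($H{\left(k \right)} = 4 \left(-2\right) = -8$)
$K{\left(R \right)} = - 8 \sqrt{R}$
$\sqrt{P + \frac{1}{r{\left(-52 \right)} + K{\left(o \right)}}} = \sqrt{47742 + \frac{1}{-80 - 8 \sqrt{14}}}$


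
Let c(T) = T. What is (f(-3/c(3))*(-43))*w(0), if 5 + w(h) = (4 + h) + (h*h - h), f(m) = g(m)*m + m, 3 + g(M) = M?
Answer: 129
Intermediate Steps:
g(M) = -3 + M
f(m) = m + m*(-3 + m) (f(m) = (-3 + m)*m + m = m*(-3 + m) + m = m + m*(-3 + m))
w(h) = -1 + h**2 (w(h) = -5 + ((4 + h) + (h*h - h)) = -5 + ((4 + h) + (h**2 - h)) = -5 + (4 + h**2) = -1 + h**2)
(f(-3/c(3))*(-43))*w(0) = (((-3/3)*(-2 - 3/3))*(-43))*(-1 + 0**2) = (((-3*1/3)*(-2 - 3*1/3))*(-43))*(-1 + 0) = (-(-2 - 1)*(-43))*(-1) = (-1*(-3)*(-43))*(-1) = (3*(-43))*(-1) = -129*(-1) = 129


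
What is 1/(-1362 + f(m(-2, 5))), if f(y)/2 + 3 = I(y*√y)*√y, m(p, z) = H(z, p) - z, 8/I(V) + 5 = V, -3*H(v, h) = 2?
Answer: (-17*√51 + 45*I)/(24*(-2565*I + 971*√51)) ≈ -0.00072967 + 4.8991e-7*I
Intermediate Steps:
H(v, h) = -⅔ (H(v, h) = -⅓*2 = -⅔)
I(V) = 8/(-5 + V)
m(p, z) = -⅔ - z
f(y) = -6 + 16*√y/(-5 + y^(3/2)) (f(y) = -6 + 2*((8/(-5 + y*√y))*√y) = -6 + 2*((8/(-5 + y^(3/2)))*√y) = -6 + 2*(8*√y/(-5 + y^(3/2))) = -6 + 16*√y/(-5 + y^(3/2)))
1/(-1362 + f(m(-2, 5))) = 1/(-1362 + 2*(15 - 3*(-⅔ - 1*5)^(3/2) + 8*√(-⅔ - 1*5))/(-5 + (-⅔ - 1*5)^(3/2))) = 1/(-1362 + 2*(15 - 3*(-⅔ - 5)^(3/2) + 8*√(-⅔ - 5))/(-5 + (-⅔ - 5)^(3/2))) = 1/(-1362 + 2*(15 - (-17)*I*√51/3 + 8*√(-17/3))/(-5 + (-17/3)^(3/2))) = 1/(-1362 + 2*(15 - (-17)*I*√51/3 + 8*(I*√51/3))/(-5 - 17*I*√51/9)) = 1/(-1362 + 2*(15 + 17*I*√51/3 + 8*I*√51/3)/(-5 - 17*I*√51/9)) = 1/(-1362 + 2*(15 + 25*I*√51/3)/(-5 - 17*I*√51/9))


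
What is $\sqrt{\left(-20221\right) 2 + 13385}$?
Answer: $i \sqrt{27057} \approx 164.49 i$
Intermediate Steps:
$\sqrt{\left(-20221\right) 2 + 13385} = \sqrt{-40442 + 13385} = \sqrt{-27057} = i \sqrt{27057}$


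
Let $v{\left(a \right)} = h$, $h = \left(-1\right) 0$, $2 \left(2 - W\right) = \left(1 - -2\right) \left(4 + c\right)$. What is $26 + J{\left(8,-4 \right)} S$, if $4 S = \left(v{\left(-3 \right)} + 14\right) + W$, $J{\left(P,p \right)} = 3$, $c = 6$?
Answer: $\frac{107}{4} \approx 26.75$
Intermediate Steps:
$W = -13$ ($W = 2 - \frac{\left(1 - -2\right) \left(4 + 6\right)}{2} = 2 - \frac{\left(1 + 2\right) 10}{2} = 2 - \frac{3 \cdot 10}{2} = 2 - 15 = -13$)
$h = 0$
$v{\left(a \right)} = 0$
$S = \frac{1}{4}$ ($S = \frac{\left(0 + 14\right) - 13}{4} = \frac{14 - 13}{4} = \frac{1}{4} \cdot 1 = \frac{1}{4} \approx 0.25$)
$26 + J{\left(8,-4 \right)} S = 26 + 3 \cdot \frac{1}{4} = 26 + \frac{3}{4} = \frac{107}{4}$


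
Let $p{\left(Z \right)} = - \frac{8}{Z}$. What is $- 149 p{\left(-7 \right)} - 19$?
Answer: $- \frac{1325}{7} \approx -189.29$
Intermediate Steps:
$- 149 p{\left(-7 \right)} - 19 = - 149 \left(- \frac{8}{-7}\right) - 19 = - 149 \left(\left(-8\right) \left(- \frac{1}{7}\right)\right) - 19 = \left(-149\right) \frac{8}{7} - 19 = - \frac{1192}{7} - 19 = - \frac{1325}{7}$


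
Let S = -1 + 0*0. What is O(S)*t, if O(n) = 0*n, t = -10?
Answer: 0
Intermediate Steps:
S = -1 (S = -1 + 0 = -1)
O(n) = 0
O(S)*t = 0*(-10) = 0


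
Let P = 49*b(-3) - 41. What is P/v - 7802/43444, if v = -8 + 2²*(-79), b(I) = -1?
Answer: 9598/97749 ≈ 0.098190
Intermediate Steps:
v = -324 (v = -8 + 4*(-79) = -8 - 316 = -324)
P = -90 (P = 49*(-1) - 41 = -49 - 41 = -90)
P/v - 7802/43444 = -90/(-324) - 7802/43444 = -90*(-1/324) - 7802*1/43444 = 5/18 - 3901/21722 = 9598/97749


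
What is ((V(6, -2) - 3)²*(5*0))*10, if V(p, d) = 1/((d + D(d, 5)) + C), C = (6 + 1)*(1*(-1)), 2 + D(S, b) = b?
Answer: 0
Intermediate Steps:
D(S, b) = -2 + b
C = -7 (C = 7*(-1) = -7)
V(p, d) = 1/(-4 + d) (V(p, d) = 1/((d + (-2 + 5)) - 7) = 1/((d + 3) - 7) = 1/((3 + d) - 7) = 1/(-4 + d))
((V(6, -2) - 3)²*(5*0))*10 = ((1/(-4 - 2) - 3)²*(5*0))*10 = ((1/(-6) - 3)²*0)*10 = ((-⅙ - 3)²*0)*10 = ((-19/6)²*0)*10 = ((361/36)*0)*10 = 0*10 = 0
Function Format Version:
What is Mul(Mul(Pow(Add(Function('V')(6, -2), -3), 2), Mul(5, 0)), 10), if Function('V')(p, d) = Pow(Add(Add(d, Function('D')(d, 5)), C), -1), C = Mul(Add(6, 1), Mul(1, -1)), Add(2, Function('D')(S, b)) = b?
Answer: 0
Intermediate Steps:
Function('D')(S, b) = Add(-2, b)
C = -7 (C = Mul(7, -1) = -7)
Function('V')(p, d) = Pow(Add(-4, d), -1) (Function('V')(p, d) = Pow(Add(Add(d, Add(-2, 5)), -7), -1) = Pow(Add(Add(d, 3), -7), -1) = Pow(Add(Add(3, d), -7), -1) = Pow(Add(-4, d), -1))
Mul(Mul(Pow(Add(Function('V')(6, -2), -3), 2), Mul(5, 0)), 10) = Mul(Mul(Pow(Add(Pow(Add(-4, -2), -1), -3), 2), Mul(5, 0)), 10) = Mul(Mul(Pow(Add(Pow(-6, -1), -3), 2), 0), 10) = Mul(Mul(Pow(Add(Rational(-1, 6), -3), 2), 0), 10) = Mul(Mul(Pow(Rational(-19, 6), 2), 0), 10) = Mul(Mul(Rational(361, 36), 0), 10) = Mul(0, 10) = 0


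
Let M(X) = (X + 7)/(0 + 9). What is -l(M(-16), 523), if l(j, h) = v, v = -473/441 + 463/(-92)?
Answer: 247699/40572 ≈ 6.1052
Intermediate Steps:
v = -247699/40572 (v = -473*1/441 + 463*(-1/92) = -473/441 - 463/92 = -247699/40572 ≈ -6.1052)
M(X) = 7/9 + X/9 (M(X) = (7 + X)/9 = (7 + X)*(⅑) = 7/9 + X/9)
l(j, h) = -247699/40572
-l(M(-16), 523) = -1*(-247699/40572) = 247699/40572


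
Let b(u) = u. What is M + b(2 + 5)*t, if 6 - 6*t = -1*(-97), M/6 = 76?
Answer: 2099/6 ≈ 349.83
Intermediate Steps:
M = 456 (M = 6*76 = 456)
t = -91/6 (t = 1 - (-1)*(-97)/6 = 1 - 1/6*97 = 1 - 97/6 = -91/6 ≈ -15.167)
M + b(2 + 5)*t = 456 + (2 + 5)*(-91/6) = 456 + 7*(-91/6) = 456 - 637/6 = 2099/6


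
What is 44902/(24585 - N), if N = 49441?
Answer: -1727/956 ≈ -1.8065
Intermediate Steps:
44902/(24585 - N) = 44902/(24585 - 1*49441) = 44902/(24585 - 49441) = 44902/(-24856) = 44902*(-1/24856) = -1727/956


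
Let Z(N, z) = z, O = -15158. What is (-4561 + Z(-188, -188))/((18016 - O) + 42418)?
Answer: -4749/75592 ≈ -0.062824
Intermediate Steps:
(-4561 + Z(-188, -188))/((18016 - O) + 42418) = (-4561 - 188)/((18016 - 1*(-15158)) + 42418) = -4749/((18016 + 15158) + 42418) = -4749/(33174 + 42418) = -4749/75592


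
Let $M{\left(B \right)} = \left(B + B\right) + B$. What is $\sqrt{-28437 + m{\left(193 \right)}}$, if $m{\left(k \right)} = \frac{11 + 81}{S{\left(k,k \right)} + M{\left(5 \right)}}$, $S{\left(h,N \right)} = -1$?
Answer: $\frac{i \sqrt{1393091}}{7} \approx 168.61 i$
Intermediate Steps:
$M{\left(B \right)} = 3 B$ ($M{\left(B \right)} = 2 B + B = 3 B$)
$m{\left(k \right)} = \frac{46}{7}$ ($m{\left(k \right)} = \frac{11 + 81}{-1 + 3 \cdot 5} = \frac{92}{-1 + 15} = \frac{92}{14} = 92 \cdot \frac{1}{14} = \frac{46}{7}$)
$\sqrt{-28437 + m{\left(193 \right)}} = \sqrt{-28437 + \frac{46}{7}} = \sqrt{- \frac{199013}{7}} = \frac{i \sqrt{1393091}}{7}$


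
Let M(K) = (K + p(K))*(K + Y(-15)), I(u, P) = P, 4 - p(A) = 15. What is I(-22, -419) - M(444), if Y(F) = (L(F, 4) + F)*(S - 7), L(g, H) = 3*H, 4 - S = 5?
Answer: -203063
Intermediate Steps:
S = -1 (S = 4 - 1*5 = 4 - 5 = -1)
p(A) = -11 (p(A) = 4 - 1*15 = 4 - 15 = -11)
Y(F) = -96 - 8*F (Y(F) = (3*4 + F)*(-1 - 7) = (12 + F)*(-8) = -96 - 8*F)
M(K) = (-11 + K)*(24 + K) (M(K) = (K - 11)*(K + (-96 - 8*(-15))) = (-11 + K)*(K + (-96 + 120)) = (-11 + K)*(K + 24) = (-11 + K)*(24 + K))
I(-22, -419) - M(444) = -419 - (-264 + 444² + 13*444) = -419 - (-264 + 197136 + 5772) = -419 - 1*202644 = -419 - 202644 = -203063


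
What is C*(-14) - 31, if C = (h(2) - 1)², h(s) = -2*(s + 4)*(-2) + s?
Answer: -8781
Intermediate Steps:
h(s) = 16 + 5*s (h(s) = -2*(4 + s)*(-2) + s = (-8 - 2*s)*(-2) + s = (16 + 4*s) + s = 16 + 5*s)
C = 625 (C = ((16 + 5*2) - 1)² = ((16 + 10) - 1)² = (26 - 1)² = 25² = 625)
C*(-14) - 31 = 625*(-14) - 31 = -8750 - 31 = -8781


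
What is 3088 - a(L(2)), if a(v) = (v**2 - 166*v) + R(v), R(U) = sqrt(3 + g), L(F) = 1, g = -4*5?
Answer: 3253 - I*sqrt(17) ≈ 3253.0 - 4.1231*I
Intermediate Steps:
g = -20
R(U) = I*sqrt(17) (R(U) = sqrt(3 - 20) = sqrt(-17) = I*sqrt(17))
a(v) = v**2 - 166*v + I*sqrt(17) (a(v) = (v**2 - 166*v) + I*sqrt(17) = v**2 - 166*v + I*sqrt(17))
3088 - a(L(2)) = 3088 - (1**2 - 166*1 + I*sqrt(17)) = 3088 - (1 - 166 + I*sqrt(17)) = 3088 - (-165 + I*sqrt(17)) = 3088 + (165 - I*sqrt(17)) = 3253 - I*sqrt(17)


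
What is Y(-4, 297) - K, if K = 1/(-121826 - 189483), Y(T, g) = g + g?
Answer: 184917547/311309 ≈ 594.00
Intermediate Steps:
Y(T, g) = 2*g
K = -1/311309 (K = 1/(-311309) = -1/311309 ≈ -3.2122e-6)
Y(-4, 297) - K = 2*297 - 1*(-1/311309) = 594 + 1/311309 = 184917547/311309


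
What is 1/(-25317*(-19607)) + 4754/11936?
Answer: 1179920031931/2962458020592 ≈ 0.39829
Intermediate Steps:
1/(-25317*(-19607)) + 4754/11936 = -1/25317*(-1/19607) + 4754*(1/11936) = 1/496390419 + 2377/5968 = 1179920031931/2962458020592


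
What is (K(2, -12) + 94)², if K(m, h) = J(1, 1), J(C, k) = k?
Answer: 9025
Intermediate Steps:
K(m, h) = 1
(K(2, -12) + 94)² = (1 + 94)² = 95² = 9025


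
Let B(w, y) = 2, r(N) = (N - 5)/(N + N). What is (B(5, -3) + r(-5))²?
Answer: 9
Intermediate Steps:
r(N) = (-5 + N)/(2*N) (r(N) = (-5 + N)/((2*N)) = (-5 + N)*(1/(2*N)) = (-5 + N)/(2*N))
(B(5, -3) + r(-5))² = (2 + (½)*(-5 - 5)/(-5))² = (2 + (½)*(-⅕)*(-10))² = (2 + 1)² = 3² = 9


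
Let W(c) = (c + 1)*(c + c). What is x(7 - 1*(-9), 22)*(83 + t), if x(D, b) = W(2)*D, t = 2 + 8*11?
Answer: 33216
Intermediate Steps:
W(c) = 2*c*(1 + c) (W(c) = (1 + c)*(2*c) = 2*c*(1 + c))
t = 90 (t = 2 + 88 = 90)
x(D, b) = 12*D (x(D, b) = (2*2*(1 + 2))*D = (2*2*3)*D = 12*D)
x(7 - 1*(-9), 22)*(83 + t) = (12*(7 - 1*(-9)))*(83 + 90) = (12*(7 + 9))*173 = (12*16)*173 = 192*173 = 33216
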